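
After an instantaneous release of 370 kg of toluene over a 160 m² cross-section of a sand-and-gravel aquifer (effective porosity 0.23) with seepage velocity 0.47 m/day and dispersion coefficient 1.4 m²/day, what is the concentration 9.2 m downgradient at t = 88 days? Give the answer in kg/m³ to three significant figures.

0.0313 kg/m³

For an instantaneous plane source, C(x,t) = M/(n_e·A·√(4πDt)) · exp(−(x−vt)²/(4Dt)), with n_e·A the pore (flow) area.
Plume center vt = 0.47 × 88 = 41.36 m, so the well at 9.2 m is 32.16 m upgradient of the peak.
√(4πDt) = 39.35 m, giving peak height M/(n_e·A·√(4πDt)) = 370/(0.23 × 160 × 39.35) = 0.2555 kg/m³.
(x−vt)²/(4Dt) = (-32.16)²/(4 × 1.4 × 88) = 2.099; exp(−2.099) = 0.1226.
C = 0.2555 × 0.1226 = 0.0313 kg/m³.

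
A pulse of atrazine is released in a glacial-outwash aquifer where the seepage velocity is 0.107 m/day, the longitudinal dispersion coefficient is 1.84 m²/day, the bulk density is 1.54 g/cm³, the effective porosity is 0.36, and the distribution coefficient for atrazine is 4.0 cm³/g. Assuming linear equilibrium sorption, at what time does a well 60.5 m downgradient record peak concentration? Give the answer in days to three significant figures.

7740 days

Retardation factor R = 1 + ρ_b·K_d/n = 1 + 1.54 × 4.0/0.36 = 18.11.
Sorption retards both mechanisms: v_R = v/R = 0.005908 m/day, D_R = D/R = 0.1016 m²/day.
Peak time from v_R²t² + 2D_R t − x² = 0: t = (√(D_R² + v_R²x²) − D_R)/v_R².
√(D_R² + v_R²x²) = √(0.1016² + 0.005908² × 60.5²) = 0.3716; v_R² = 3.490e-05.
t = (0.3716 − 0.1016)/3.490e-05 = 7740 days.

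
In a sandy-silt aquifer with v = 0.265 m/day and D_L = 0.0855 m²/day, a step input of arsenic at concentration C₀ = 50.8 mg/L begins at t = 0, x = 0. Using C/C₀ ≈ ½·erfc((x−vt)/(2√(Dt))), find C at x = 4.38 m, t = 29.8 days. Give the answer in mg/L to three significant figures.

47.8 mg/L

For a continuous step input, C/C₀ ≈ ½·erfc((x−vt)/(2√(Dt))).
vt = 0.265 × 29.8 = 7.897 m and 2√(Dt) = 2√(0.0855 × 29.8) = 3.192 m.
Argument (x−vt)/(2√(Dt)) = (4.38 − 7.897)/3.192 = -1.102; ½·erfc(-1.102) = 0.9404.
C = 50.8 × 0.9404 = 47.8 mg/L.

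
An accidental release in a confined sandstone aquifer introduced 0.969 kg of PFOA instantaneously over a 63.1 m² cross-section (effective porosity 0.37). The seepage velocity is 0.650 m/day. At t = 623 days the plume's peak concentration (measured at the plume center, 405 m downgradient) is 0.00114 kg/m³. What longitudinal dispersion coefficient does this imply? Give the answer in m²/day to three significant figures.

At the plume center C_max = M/(n_e·A·√(4πDt)), so D = M²/(4πt·(n_e·A·C_max)²).
n_e·A·C_max = 0.37 × 63.1 × 0.00114 = 0.02662 kg/m.
D = 0.969²/(4π × 623 × 0.02662²) = 0.169 m²/day.

0.169 m²/day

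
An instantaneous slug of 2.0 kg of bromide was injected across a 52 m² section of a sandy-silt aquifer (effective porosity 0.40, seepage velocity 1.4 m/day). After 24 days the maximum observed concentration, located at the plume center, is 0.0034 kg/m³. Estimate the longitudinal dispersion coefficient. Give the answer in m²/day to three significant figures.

At the plume center C_max = M/(n_e·A·√(4πDt)), so D = M²/(4πt·(n_e·A·C_max)²).
n_e·A·C_max = 0.40 × 52 × 0.0034 = 0.07072 kg/m.
D = 2.0²/(4π × 24 × 0.07072²) = 2.65 m²/day.

2.65 m²/day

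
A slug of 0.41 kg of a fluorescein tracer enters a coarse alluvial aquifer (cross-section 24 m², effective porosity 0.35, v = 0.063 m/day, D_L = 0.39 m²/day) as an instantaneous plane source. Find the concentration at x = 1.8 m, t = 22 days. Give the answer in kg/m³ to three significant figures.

For an instantaneous plane source, C(x,t) = M/(n_e·A·√(4πDt)) · exp(−(x−vt)²/(4Dt)), with n_e·A the pore (flow) area.
Plume center vt = 0.063 × 22 = 1.386 m, so the well at 1.8 m is 0.414 m downgradient of the peak.
√(4πDt) = 10.38 m, giving peak height M/(n_e·A·√(4πDt)) = 0.41/(0.35 × 24 × 10.38) = 0.004702 kg/m³.
(x−vt)²/(4Dt) = (0.414)²/(4 × 0.39 × 22) = 0.004994; exp(−0.004994) = 0.9950.
C = 0.004702 × 0.9950 = 0.00468 kg/m³.

0.00468 kg/m³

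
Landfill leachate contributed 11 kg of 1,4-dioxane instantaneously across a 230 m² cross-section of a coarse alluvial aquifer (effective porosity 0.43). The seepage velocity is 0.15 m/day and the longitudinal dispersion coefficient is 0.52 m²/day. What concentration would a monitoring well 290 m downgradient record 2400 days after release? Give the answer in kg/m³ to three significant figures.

For an instantaneous plane source, C(x,t) = M/(n_e·A·√(4πDt)) · exp(−(x−vt)²/(4Dt)), with n_e·A the pore (flow) area.
Plume center vt = 0.15 × 2400 = 360 m, so the well at 290 m is 70 m upgradient of the peak.
√(4πDt) = 125.2 m, giving peak height M/(n_e·A·√(4πDt)) = 11/(0.43 × 230 × 125.2) = 0.0008884 kg/m³.
(x−vt)²/(4Dt) = (-70)²/(4 × 0.52 × 2400) = 0.9816; exp(−0.9816) = 0.3747.
C = 0.0008884 × 0.3747 = 0.000333 kg/m³.

0.000333 kg/m³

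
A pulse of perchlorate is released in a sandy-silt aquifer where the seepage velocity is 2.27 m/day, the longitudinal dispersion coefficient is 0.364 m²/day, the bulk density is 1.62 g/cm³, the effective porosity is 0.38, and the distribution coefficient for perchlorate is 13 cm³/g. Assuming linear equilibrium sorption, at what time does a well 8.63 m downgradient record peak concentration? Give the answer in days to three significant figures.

Retardation factor R = 1 + ρ_b·K_d/n = 1 + 1.62 × 13/0.38 = 56.42.
Sorption retards both mechanisms: v_R = v/R = 0.04023 m/day, D_R = D/R = 0.006452 m²/day.
Peak time from v_R²t² + 2D_R t − x² = 0: t = (√(D_R² + v_R²x²) − D_R)/v_R².
√(D_R² + v_R²x²) = √(0.006452² + 0.04023² × 8.63²) = 0.3472; v_R² = 0.001618.
t = (0.3472 − 0.006452)/0.001618 = 211 days.

211 days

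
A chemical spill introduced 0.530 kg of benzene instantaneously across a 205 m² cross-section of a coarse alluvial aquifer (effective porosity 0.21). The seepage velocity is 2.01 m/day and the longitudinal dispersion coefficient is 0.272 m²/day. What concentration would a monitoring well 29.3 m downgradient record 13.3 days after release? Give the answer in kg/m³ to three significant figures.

For an instantaneous plane source, C(x,t) = M/(n_e·A·√(4πDt)) · exp(−(x−vt)²/(4Dt)), with n_e·A the pore (flow) area.
Plume center vt = 2.01 × 13.3 = 26.733 m, so the well at 29.3 m is 2.567 m downgradient of the peak.
√(4πDt) = 6.742 m, giving peak height M/(n_e·A·√(4πDt)) = 0.530/(0.21 × 205 × 6.742) = 0.001826 kg/m³.
(x−vt)²/(4Dt) = (2.567)²/(4 × 0.272 × 13.3) = 0.4554; exp(−0.4554) = 0.6342.
C = 0.001826 × 0.6342 = 0.00116 kg/m³.

0.00116 kg/m³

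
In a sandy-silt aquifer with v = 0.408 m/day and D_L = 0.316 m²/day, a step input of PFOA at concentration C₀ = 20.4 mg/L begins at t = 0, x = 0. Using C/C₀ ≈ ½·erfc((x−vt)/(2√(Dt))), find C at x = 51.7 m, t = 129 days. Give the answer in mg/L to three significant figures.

For a continuous step input, C/C₀ ≈ ½·erfc((x−vt)/(2√(Dt))).
vt = 0.408 × 129 = 52.632 m and 2√(Dt) = 2√(0.316 × 129) = 12.77 m.
Argument (x−vt)/(2√(Dt)) = (51.7 − 52.632)/12.77 = -0.07298; ½·erfc(-0.07298) = 0.5411.
C = 20.4 × 0.5411 = 11.0 mg/L.

11.0 mg/L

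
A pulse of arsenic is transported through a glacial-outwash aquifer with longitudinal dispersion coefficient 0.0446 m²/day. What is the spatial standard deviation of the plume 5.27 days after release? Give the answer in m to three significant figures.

0.686 m

Dispersive spreading gives a Gaussian with σ² = 2Dt; advection only shifts the center.
σ = √(2 × 0.0446 × 5.27) = 0.686 m.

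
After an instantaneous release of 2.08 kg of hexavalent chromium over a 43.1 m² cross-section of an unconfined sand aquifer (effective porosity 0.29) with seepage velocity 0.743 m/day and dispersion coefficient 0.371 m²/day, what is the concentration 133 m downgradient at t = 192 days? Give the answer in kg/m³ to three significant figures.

For an instantaneous plane source, C(x,t) = M/(n_e·A·√(4πDt)) · exp(−(x−vt)²/(4Dt)), with n_e·A the pore (flow) area.
Plume center vt = 0.743 × 192 = 142.656 m, so the well at 133 m is 9.656 m upgradient of the peak.
√(4πDt) = 29.92 m, giving peak height M/(n_e·A·√(4πDt)) = 2.08/(0.29 × 43.1 × 29.92) = 0.005562 kg/m³.
(x−vt)²/(4Dt) = (-9.656)²/(4 × 0.371 × 192) = 0.3272; exp(−0.3272) = 0.7209.
C = 0.005562 × 0.7209 = 0.00401 kg/m³.

0.00401 kg/m³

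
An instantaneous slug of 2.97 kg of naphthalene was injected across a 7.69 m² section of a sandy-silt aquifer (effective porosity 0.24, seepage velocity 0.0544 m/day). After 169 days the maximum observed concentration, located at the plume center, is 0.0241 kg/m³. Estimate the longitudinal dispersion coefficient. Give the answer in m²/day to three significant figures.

At the plume center C_max = M/(n_e·A·√(4πDt)), so D = M²/(4πt·(n_e·A·C_max)²).
n_e·A·C_max = 0.24 × 7.69 × 0.0241 = 0.04448 kg/m.
D = 2.97²/(4π × 169 × 0.04448²) = 2.10 m²/day.

2.10 m²/day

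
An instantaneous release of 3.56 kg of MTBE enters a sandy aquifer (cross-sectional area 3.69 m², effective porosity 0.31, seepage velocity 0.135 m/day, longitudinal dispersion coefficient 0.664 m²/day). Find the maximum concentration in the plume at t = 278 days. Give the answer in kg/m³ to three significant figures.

The peak of an instantaneous 1D plume sits at x = vt; there the Gaussian factor is 1 and C_max = M/(n_e·A·√(4πDt)), where n_e·A is the pore area the mass is dissolved in.
√(4πDt) = √(4π × 0.664 × 278) = 48.16 m, so C_max = 3.56/(0.31 × 3.69 × 48.16) = 0.0646 kg/m³.

0.0646 kg/m³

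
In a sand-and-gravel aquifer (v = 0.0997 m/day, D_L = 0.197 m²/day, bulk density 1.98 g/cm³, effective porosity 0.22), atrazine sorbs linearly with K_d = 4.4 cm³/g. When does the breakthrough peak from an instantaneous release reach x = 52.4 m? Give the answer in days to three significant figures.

20500 days

Retardation factor R = 1 + ρ_b·K_d/n = 1 + 1.98 × 4.4/0.22 = 40.60.
Sorption retards both mechanisms: v_R = v/R = 0.002456 m/day, D_R = D/R = 0.004852 m²/day.
Peak time from v_R²t² + 2D_R t − x² = 0: t = (√(D_R² + v_R²x²) − D_R)/v_R².
√(D_R² + v_R²x²) = √(0.004852² + 0.002456² × 52.4²) = 0.1288; v_R² = 6.032e-06.
t = (0.1288 − 0.004852)/6.032e-06 = 20500 days.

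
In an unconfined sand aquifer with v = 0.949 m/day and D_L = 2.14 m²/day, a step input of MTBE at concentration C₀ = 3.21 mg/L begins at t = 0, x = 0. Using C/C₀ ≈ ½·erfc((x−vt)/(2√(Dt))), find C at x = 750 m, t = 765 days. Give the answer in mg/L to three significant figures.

1.08 mg/L

For a continuous step input, C/C₀ ≈ ½·erfc((x−vt)/(2√(Dt))).
vt = 0.949 × 765 = 725.985 m and 2√(Dt) = 2√(2.14 × 765) = 80.92 m.
Argument (x−vt)/(2√(Dt)) = (750 − 725.985)/80.92 = 0.2968; ½·erfc(0.2968) = 0.3373.
C = 3.21 × 0.3373 = 1.08 mg/L.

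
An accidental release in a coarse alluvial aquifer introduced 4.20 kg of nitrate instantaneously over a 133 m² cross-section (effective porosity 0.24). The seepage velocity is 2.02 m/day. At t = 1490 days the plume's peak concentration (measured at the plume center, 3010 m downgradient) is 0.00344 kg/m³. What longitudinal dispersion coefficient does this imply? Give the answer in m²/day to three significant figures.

0.0781 m²/day

At the plume center C_max = M/(n_e·A·√(4πDt)), so D = M²/(4πt·(n_e·A·C_max)²).
n_e·A·C_max = 0.24 × 133 × 0.00344 = 0.1098 kg/m.
D = 4.20²/(4π × 1490 × 0.1098²) = 0.0781 m²/day.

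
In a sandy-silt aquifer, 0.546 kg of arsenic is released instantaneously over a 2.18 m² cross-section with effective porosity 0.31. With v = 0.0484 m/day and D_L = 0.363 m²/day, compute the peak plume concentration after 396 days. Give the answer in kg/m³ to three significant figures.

0.0190 kg/m³

The peak of an instantaneous 1D plume sits at x = vt; there the Gaussian factor is 1 and C_max = M/(n_e·A·√(4πDt)), where n_e·A is the pore area the mass is dissolved in.
√(4πDt) = √(4π × 0.363 × 396) = 42.50 m, so C_max = 0.546/(0.31 × 2.18 × 42.50) = 0.0190 kg/m³.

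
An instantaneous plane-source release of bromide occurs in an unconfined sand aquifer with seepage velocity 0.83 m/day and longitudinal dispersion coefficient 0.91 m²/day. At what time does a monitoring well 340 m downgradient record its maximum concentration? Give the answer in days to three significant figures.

408 days

For the 1D instantaneous-source solution, setting ∂C/∂t = 0 at fixed x gives v²t² + 2Dt − x² = 0, so t = (√(D² + v²x²) − D)/v².
√(D² + v²x²) = √(0.91² + 0.83² × 340²) = 282.2; v² = 0.6889.
t = (282.2 − 0.91)/0.6889 = 408 days (vs. the pure-advection estimate x/v = 410 d).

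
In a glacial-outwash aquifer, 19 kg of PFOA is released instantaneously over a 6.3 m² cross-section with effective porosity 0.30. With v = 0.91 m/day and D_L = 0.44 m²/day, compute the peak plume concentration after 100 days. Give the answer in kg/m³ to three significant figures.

0.428 kg/m³

The peak of an instantaneous 1D plume sits at x = vt; there the Gaussian factor is 1 and C_max = M/(n_e·A·√(4πDt)), where n_e·A is the pore area the mass is dissolved in.
√(4πDt) = √(4π × 0.44 × 100) = 23.51 m, so C_max = 19/(0.30 × 6.3 × 23.51) = 0.428 kg/m³.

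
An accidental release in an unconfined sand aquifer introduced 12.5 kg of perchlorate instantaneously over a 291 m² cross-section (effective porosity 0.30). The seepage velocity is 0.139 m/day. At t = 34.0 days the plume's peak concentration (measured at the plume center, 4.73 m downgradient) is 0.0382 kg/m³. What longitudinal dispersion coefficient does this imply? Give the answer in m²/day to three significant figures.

At the plume center C_max = M/(n_e·A·√(4πDt)), so D = M²/(4πt·(n_e·A·C_max)²).
n_e·A·C_max = 0.30 × 291 × 0.0382 = 3.335 kg/m.
D = 12.5²/(4π × 34.0 × 3.335²) = 0.0329 m²/day.

0.0329 m²/day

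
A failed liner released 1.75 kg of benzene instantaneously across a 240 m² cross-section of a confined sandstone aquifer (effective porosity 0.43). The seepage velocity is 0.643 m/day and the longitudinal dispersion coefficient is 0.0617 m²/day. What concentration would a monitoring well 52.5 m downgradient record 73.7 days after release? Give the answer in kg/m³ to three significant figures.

For an instantaneous plane source, C(x,t) = M/(n_e·A·√(4πDt)) · exp(−(x−vt)²/(4Dt)), with n_e·A the pore (flow) area.
Plume center vt = 0.643 × 73.7 = 47.3891 m, so the well at 52.5 m is 5.1109 m downgradient of the peak.
√(4πDt) = 7.559 m, giving peak height M/(n_e·A·√(4πDt)) = 1.75/(0.43 × 240 × 7.559) = 0.002243 kg/m³.
(x−vt)²/(4Dt) = (5.1109)²/(4 × 0.0617 × 73.7) = 1.436; exp(−1.436) = 0.2379.
C = 0.002243 × 0.2379 = 0.000534 kg/m³.

0.000534 kg/m³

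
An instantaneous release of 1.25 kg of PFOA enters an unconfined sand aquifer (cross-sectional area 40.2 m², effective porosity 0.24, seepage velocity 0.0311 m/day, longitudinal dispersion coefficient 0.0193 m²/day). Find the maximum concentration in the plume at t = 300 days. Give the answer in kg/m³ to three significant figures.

The peak of an instantaneous 1D plume sits at x = vt; there the Gaussian factor is 1 and C_max = M/(n_e·A·√(4πDt)), where n_e·A is the pore area the mass is dissolved in.
√(4πDt) = √(4π × 0.0193 × 300) = 8.530 m, so C_max = 1.25/(0.24 × 40.2 × 8.530) = 0.0152 kg/m³.

0.0152 kg/m³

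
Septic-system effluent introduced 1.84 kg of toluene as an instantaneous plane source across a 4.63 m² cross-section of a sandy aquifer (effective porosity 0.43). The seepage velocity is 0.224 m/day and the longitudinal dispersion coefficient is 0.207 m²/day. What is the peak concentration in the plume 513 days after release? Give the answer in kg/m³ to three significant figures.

The peak of an instantaneous 1D plume sits at x = vt; there the Gaussian factor is 1 and C_max = M/(n_e·A·√(4πDt)), where n_e·A is the pore area the mass is dissolved in.
√(4πDt) = √(4π × 0.207 × 513) = 36.53 m, so C_max = 1.84/(0.43 × 4.63 × 36.53) = 0.0253 kg/m³.

0.0253 kg/m³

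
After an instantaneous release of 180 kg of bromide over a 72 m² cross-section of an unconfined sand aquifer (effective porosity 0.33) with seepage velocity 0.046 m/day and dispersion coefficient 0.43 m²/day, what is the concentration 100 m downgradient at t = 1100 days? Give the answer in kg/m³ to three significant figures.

0.0271 kg/m³

For an instantaneous plane source, C(x,t) = M/(n_e·A·√(4πDt)) · exp(−(x−vt)²/(4Dt)), with n_e·A the pore (flow) area.
Plume center vt = 0.046 × 1100 = 50.6 m, so the well at 100 m is 49.4 m downgradient of the peak.
√(4πDt) = 77.10 m, giving peak height M/(n_e·A·√(4πDt)) = 180/(0.33 × 72 × 77.10) = 0.09826 kg/m³.
(x−vt)²/(4Dt) = (49.4)²/(4 × 0.43 × 1100) = 1.290; exp(−1.290) = 0.2753.
C = 0.09826 × 0.2753 = 0.0271 kg/m³.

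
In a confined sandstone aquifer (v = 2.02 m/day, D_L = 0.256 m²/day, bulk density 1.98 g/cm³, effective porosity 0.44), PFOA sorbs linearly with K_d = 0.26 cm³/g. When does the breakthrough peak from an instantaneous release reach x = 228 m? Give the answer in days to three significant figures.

245 days

Retardation factor R = 1 + ρ_b·K_d/n = 1 + 1.98 × 0.26/0.44 = 2.170.
Sorption retards both mechanisms: v_R = v/R = 0.9309 m/day, D_R = D/R = 0.1180 m²/day.
Peak time from v_R²t² + 2D_R t − x² = 0: t = (√(D_R² + v_R²x²) − D_R)/v_R².
√(D_R² + v_R²x²) = √(0.1180² + 0.9309² × 228²) = 212.2; v_R² = 0.8666.
t = (212.2 − 0.1180)/0.8666 = 245 days.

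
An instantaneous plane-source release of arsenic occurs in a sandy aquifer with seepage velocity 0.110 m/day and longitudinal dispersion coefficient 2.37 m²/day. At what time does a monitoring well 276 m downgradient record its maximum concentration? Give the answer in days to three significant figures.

2320 days

For the 1D instantaneous-source solution, setting ∂C/∂t = 0 at fixed x gives v²t² + 2Dt − x² = 0, so t = (√(D² + v²x²) − D)/v².
√(D² + v²x²) = √(2.37² + 0.110² × 276²) = 30.45; v² = 0.0121.
t = (30.45 − 2.37)/0.0121 = 2320 days (vs. the pure-advection estimate x/v = 2510 d).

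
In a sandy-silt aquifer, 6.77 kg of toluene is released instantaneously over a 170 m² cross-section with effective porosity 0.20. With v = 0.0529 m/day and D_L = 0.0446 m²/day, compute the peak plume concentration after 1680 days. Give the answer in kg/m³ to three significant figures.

0.00649 kg/m³

The peak of an instantaneous 1D plume sits at x = vt; there the Gaussian factor is 1 and C_max = M/(n_e·A·√(4πDt)), where n_e·A is the pore area the mass is dissolved in.
√(4πDt) = √(4π × 0.0446 × 1680) = 30.69 m, so C_max = 6.77/(0.20 × 170 × 30.69) = 0.00649 kg/m³.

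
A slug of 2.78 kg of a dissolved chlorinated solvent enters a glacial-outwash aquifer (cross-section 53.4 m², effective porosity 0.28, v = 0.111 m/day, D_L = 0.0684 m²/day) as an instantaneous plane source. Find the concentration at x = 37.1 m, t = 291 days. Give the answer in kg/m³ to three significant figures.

For an instantaneous plane source, C(x,t) = M/(n_e·A·√(4πDt)) · exp(−(x−vt)²/(4Dt)), with n_e·A the pore (flow) area.
Plume center vt = 0.111 × 291 = 32.301 m, so the well at 37.1 m is 4.799 m downgradient of the peak.
√(4πDt) = 15.82 m, giving peak height M/(n_e·A·√(4πDt)) = 2.78/(0.28 × 53.4 × 15.82) = 0.01175 kg/m³.
(x−vt)²/(4Dt) = (4.799)²/(4 × 0.0684 × 291) = 0.2893; exp(−0.2893) = 0.7488.
C = 0.01175 × 0.7488 = 0.00880 kg/m³.

0.00880 kg/m³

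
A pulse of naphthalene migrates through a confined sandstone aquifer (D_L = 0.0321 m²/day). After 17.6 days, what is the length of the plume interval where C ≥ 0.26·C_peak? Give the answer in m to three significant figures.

3.49 m

The plume is Gaussian with σ = √(2Dt) = √(2 × 0.0321 × 17.6) = 1.063 m.
C/C_peak = exp(−Δx²/(2σ²)) = 0.26 ⇒ Δx = σ·√(−2 ln 0.26) = 1.063 × 1.641 = 1.744 m.
Width = 2Δx = 3.49 m.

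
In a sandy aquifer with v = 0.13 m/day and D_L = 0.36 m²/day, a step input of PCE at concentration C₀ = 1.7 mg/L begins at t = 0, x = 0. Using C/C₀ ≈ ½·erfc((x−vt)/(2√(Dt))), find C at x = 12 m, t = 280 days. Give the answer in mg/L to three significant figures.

For a continuous step input, C/C₀ ≈ ½·erfc((x−vt)/(2√(Dt))).
vt = 0.13 × 280 = 36.4 m and 2√(Dt) = 2√(0.36 × 280) = 20.08 m.
Argument (x−vt)/(2√(Dt)) = (12 − 36.4)/20.08 = -1.215; ½·erfc(-1.215) = 0.9571.
C = 1.7 × 0.9571 = 1.63 mg/L.

1.63 mg/L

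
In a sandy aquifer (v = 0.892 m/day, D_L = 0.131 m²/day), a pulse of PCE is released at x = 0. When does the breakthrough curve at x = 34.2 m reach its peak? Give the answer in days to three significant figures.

38.2 days

For the 1D instantaneous-source solution, setting ∂C/∂t = 0 at fixed x gives v²t² + 2Dt − x² = 0, so t = (√(D² + v²x²) − D)/v².
√(D² + v²x²) = √(0.131² + 0.892² × 34.2²) = 30.51; v² = 0.795664.
t = (30.51 − 0.131)/0.795664 = 38.2 days (vs. the pure-advection estimate x/v = 38.3 d).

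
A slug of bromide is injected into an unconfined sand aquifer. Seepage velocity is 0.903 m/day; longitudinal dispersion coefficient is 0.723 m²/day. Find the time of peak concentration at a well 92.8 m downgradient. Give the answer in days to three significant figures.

102 days

For the 1D instantaneous-source solution, setting ∂C/∂t = 0 at fixed x gives v²t² + 2Dt − x² = 0, so t = (√(D² + v²x²) − D)/v².
√(D² + v²x²) = √(0.723² + 0.903² × 92.8²) = 83.80; v² = 0.815409.
t = (83.80 − 0.723)/0.815409 = 102 days (vs. the pure-advection estimate x/v = 103 d).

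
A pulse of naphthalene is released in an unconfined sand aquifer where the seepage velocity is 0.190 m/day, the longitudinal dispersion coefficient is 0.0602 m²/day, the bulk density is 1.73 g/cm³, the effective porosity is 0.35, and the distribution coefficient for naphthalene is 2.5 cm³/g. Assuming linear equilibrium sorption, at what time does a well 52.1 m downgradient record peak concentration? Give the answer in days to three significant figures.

Retardation factor R = 1 + ρ_b·K_d/n = 1 + 1.73 × 2.5/0.35 = 13.36.
Sorption retards both mechanisms: v_R = v/R = 0.01422 m/day, D_R = D/R = 0.004506 m²/day.
Peak time from v_R²t² + 2D_R t − x² = 0: t = (√(D_R² + v_R²x²) − D_R)/v_R².
√(D_R² + v_R²x²) = √(0.004506² + 0.01422² × 52.1²) = 0.7409; v_R² = 0.0002022.
t = (0.7409 − 0.004506)/0.0002022 = 3640 days.

3640 days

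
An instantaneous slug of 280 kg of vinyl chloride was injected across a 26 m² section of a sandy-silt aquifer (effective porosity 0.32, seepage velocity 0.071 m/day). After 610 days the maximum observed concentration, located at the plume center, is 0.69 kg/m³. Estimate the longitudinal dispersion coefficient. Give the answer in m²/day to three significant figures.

At the plume center C_max = M/(n_e·A·√(4πDt)), so D = M²/(4πt·(n_e·A·C_max)²).
n_e·A·C_max = 0.32 × 26 × 0.69 = 5.741 kg/m.
D = 280²/(4π × 610 × 5.741²) = 0.310 m²/day.

0.310 m²/day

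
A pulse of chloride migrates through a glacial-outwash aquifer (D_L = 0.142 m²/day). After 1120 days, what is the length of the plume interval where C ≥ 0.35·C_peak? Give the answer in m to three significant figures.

The plume is Gaussian with σ = √(2Dt) = √(2 × 0.142 × 1120) = 17.83 m.
C/C_peak = exp(−Δx²/(2σ²)) = 0.35 ⇒ Δx = σ·√(−2 ln 0.35) = 17.83 × 1.449 = 25.84 m.
Width = 2Δx = 51.7 m.

51.7 m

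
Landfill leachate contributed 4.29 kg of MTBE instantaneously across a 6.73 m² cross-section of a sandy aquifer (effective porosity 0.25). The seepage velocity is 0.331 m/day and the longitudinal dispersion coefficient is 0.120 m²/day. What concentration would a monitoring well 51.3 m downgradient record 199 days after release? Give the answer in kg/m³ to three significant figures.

0.0160 kg/m³

For an instantaneous plane source, C(x,t) = M/(n_e·A·√(4πDt)) · exp(−(x−vt)²/(4Dt)), with n_e·A the pore (flow) area.
Plume center vt = 0.331 × 199 = 65.869 m, so the well at 51.3 m is 14.569 m upgradient of the peak.
√(4πDt) = 17.32 m, giving peak height M/(n_e·A·√(4πDt)) = 4.29/(0.25 × 6.73 × 17.32) = 0.1472 kg/m³.
(x−vt)²/(4Dt) = (-14.569)²/(4 × 0.120 × 199) = 2.222; exp(−2.222) = 0.1084.
C = 0.1472 × 0.1084 = 0.0160 kg/m³.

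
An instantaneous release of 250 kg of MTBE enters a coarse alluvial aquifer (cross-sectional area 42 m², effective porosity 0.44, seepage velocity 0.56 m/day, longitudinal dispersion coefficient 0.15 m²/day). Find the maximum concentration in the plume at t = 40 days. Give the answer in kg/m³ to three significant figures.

1.56 kg/m³

The peak of an instantaneous 1D plume sits at x = vt; there the Gaussian factor is 1 and C_max = M/(n_e·A·√(4πDt)), where n_e·A is the pore area the mass is dissolved in.
√(4πDt) = √(4π × 0.15 × 40) = 8.683 m, so C_max = 250/(0.44 × 42 × 8.683) = 1.56 kg/m³.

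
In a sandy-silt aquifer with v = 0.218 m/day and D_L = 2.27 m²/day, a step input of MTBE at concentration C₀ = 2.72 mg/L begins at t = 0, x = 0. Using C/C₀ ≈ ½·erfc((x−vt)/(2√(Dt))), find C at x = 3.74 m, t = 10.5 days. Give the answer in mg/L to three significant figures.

For a continuous step input, C/C₀ ≈ ½·erfc((x−vt)/(2√(Dt))).
vt = 0.218 × 10.5 = 2.289 m and 2√(Dt) = 2√(2.27 × 10.5) = 9.764 m.
Argument (x−vt)/(2√(Dt)) = (3.74 − 2.289)/9.764 = 0.1486; ½·erfc(0.1486) = 0.4168.
C = 2.72 × 0.4168 = 1.13 mg/L.

1.13 mg/L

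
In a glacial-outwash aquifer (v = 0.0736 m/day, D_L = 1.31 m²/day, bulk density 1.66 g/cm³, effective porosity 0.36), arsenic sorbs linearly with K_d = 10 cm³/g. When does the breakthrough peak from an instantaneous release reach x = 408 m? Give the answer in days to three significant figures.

250000 days

Retardation factor R = 1 + ρ_b·K_d/n = 1 + 1.66 × 10/0.36 = 47.11.
Sorption retards both mechanisms: v_R = v/R = 0.001562 m/day, D_R = D/R = 0.02781 m²/day.
Peak time from v_R²t² + 2D_R t − x² = 0: t = (√(D_R² + v_R²x²) − D_R)/v_R².
√(D_R² + v_R²x²) = √(0.02781² + 0.001562² × 408²) = 0.6379; v_R² = 2.440e-06.
t = (0.6379 − 0.02781)/2.440e-06 = 250000 days.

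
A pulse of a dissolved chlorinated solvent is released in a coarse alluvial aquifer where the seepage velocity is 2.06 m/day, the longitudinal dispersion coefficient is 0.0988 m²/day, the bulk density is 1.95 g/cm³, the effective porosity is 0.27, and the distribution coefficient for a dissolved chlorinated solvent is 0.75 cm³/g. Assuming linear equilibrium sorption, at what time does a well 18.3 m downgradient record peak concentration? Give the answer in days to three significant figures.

56.9 days

Retardation factor R = 1 + ρ_b·K_d/n = 1 + 1.95 × 0.75/0.27 = 6.417.
Sorption retards both mechanisms: v_R = v/R = 0.3210 m/day, D_R = D/R = 0.01540 m²/day.
Peak time from v_R²t² + 2D_R t − x² = 0: t = (√(D_R² + v_R²x²) − D_R)/v_R².
√(D_R² + v_R²x²) = √(0.01540² + 0.3210² × 18.3²) = 5.874; v_R² = 0.1030.
t = (5.874 − 0.01540)/0.1030 = 56.9 days.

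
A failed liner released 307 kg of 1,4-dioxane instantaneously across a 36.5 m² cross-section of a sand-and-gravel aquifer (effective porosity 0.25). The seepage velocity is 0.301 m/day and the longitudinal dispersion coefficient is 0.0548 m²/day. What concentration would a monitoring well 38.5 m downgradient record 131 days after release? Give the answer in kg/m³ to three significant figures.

3.44 kg/m³

For an instantaneous plane source, C(x,t) = M/(n_e·A·√(4πDt)) · exp(−(x−vt)²/(4Dt)), with n_e·A the pore (flow) area.
Plume center vt = 0.301 × 131 = 39.431 m, so the well at 38.5 m is 0.931 m upgradient of the peak.
√(4πDt) = 9.498 m, giving peak height M/(n_e·A·√(4πDt)) = 307/(0.25 × 36.5 × 9.498) = 3.542 kg/m³.
(x−vt)²/(4Dt) = (-0.931)²/(4 × 0.0548 × 131) = 0.03018; exp(−0.03018) = 0.9703.
C = 3.542 × 0.9703 = 3.44 kg/m³.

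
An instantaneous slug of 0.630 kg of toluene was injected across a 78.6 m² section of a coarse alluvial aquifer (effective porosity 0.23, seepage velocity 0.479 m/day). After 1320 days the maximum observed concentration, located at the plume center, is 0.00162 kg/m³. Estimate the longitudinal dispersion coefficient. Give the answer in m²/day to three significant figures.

At the plume center C_max = M/(n_e·A·√(4πDt)), so D = M²/(4πt·(n_e·A·C_max)²).
n_e·A·C_max = 0.23 × 78.6 × 0.00162 = 0.02929 kg/m.
D = 0.630²/(4π × 1320 × 0.02929²) = 0.0279 m²/day.

0.0279 m²/day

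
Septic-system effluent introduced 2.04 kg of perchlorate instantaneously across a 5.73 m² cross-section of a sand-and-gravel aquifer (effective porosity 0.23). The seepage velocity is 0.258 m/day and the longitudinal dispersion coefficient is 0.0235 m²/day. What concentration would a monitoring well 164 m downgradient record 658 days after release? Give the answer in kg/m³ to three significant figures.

0.0649 kg/m³

For an instantaneous plane source, C(x,t) = M/(n_e·A·√(4πDt)) · exp(−(x−vt)²/(4Dt)), with n_e·A the pore (flow) area.
Plume center vt = 0.258 × 658 = 169.764 m, so the well at 164 m is 5.764 m upgradient of the peak.
√(4πDt) = 13.94 m, giving peak height M/(n_e·A·√(4πDt)) = 2.04/(0.23 × 5.73 × 13.94) = 0.1110 kg/m³.
(x−vt)²/(4Dt) = (-5.764)²/(4 × 0.0235 × 658) = 0.5371; exp(−0.5371) = 0.5844.
C = 0.1110 × 0.5844 = 0.0649 kg/m³.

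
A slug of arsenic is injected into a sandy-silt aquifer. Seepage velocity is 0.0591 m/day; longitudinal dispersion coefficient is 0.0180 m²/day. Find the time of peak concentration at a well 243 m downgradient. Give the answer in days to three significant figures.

4110 days

For the 1D instantaneous-source solution, setting ∂C/∂t = 0 at fixed x gives v²t² + 2Dt − x² = 0, so t = (√(D² + v²x²) − D)/v².
√(D² + v²x²) = √(0.0180² + 0.0591² × 243²) = 14.36; v² = 0.00349281.
t = (14.36 − 0.0180)/0.00349281 = 4110 days (vs. the pure-advection estimate x/v = 4110 d).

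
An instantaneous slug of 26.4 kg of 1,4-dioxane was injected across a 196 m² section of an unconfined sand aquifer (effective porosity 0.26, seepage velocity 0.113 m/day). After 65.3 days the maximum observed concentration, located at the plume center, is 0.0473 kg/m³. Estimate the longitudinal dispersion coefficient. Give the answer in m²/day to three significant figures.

0.146 m²/day

At the plume center C_max = M/(n_e·A·√(4πDt)), so D = M²/(4πt·(n_e·A·C_max)²).
n_e·A·C_max = 0.26 × 196 × 0.0473 = 2.410 kg/m.
D = 26.4²/(4π × 65.3 × 2.410²) = 0.146 m²/day.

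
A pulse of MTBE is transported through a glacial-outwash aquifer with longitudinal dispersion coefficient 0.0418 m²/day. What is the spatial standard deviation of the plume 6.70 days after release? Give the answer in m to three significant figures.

0.748 m

Dispersive spreading gives a Gaussian with σ² = 2Dt; advection only shifts the center.
σ = √(2 × 0.0418 × 6.70) = 0.748 m.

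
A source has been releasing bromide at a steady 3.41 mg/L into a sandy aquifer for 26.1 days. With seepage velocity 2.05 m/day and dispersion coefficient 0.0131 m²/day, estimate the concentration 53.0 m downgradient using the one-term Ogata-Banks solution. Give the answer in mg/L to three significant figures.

For a continuous step input, C/C₀ ≈ ½·erfc((x−vt)/(2√(Dt))).
vt = 2.05 × 26.1 = 53.505 m and 2√(Dt) = 2√(0.0131 × 26.1) = 1.169 m.
Argument (x−vt)/(2√(Dt)) = (53.0 − 53.505)/1.169 = -0.4320; ½·erfc(-0.4320) = 0.7294.
C = 3.41 × 0.7294 = 2.49 mg/L.

2.49 mg/L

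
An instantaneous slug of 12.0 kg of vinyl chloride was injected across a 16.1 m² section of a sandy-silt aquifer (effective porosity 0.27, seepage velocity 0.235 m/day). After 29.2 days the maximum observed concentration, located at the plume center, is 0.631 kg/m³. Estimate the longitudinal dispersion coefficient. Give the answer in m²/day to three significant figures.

At the plume center C_max = M/(n_e·A·√(4πDt)), so D = M²/(4πt·(n_e·A·C_max)²).
n_e·A·C_max = 0.27 × 16.1 × 0.631 = 2.743 kg/m.
D = 12.0²/(4π × 29.2 × 2.743²) = 0.0522 m²/day.

0.0522 m²/day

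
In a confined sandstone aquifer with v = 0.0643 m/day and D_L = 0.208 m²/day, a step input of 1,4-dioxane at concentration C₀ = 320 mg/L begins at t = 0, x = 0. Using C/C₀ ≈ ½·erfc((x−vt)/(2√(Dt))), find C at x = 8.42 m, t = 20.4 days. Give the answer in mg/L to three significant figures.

For a continuous step input, C/C₀ ≈ ½·erfc((x−vt)/(2√(Dt))).
vt = 0.0643 × 20.4 = 1.31172 m and 2√(Dt) = 2√(0.208 × 20.4) = 4.120 m.
Argument (x−vt)/(2√(Dt)) = (8.42 − 1.31172)/4.120 = 1.725; ½·erfc(1.725) = 0.007353.
C = 320 × 0.007353 = 2.35 mg/L.

2.35 mg/L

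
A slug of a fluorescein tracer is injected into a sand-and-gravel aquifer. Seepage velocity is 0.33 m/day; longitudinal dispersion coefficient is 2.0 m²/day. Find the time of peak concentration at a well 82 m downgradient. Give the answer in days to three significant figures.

231 days

For the 1D instantaneous-source solution, setting ∂C/∂t = 0 at fixed x gives v²t² + 2Dt − x² = 0, so t = (√(D² + v²x²) − D)/v².
√(D² + v²x²) = √(2.0² + 0.33² × 82²) = 27.13; v² = 0.1089.
t = (27.13 − 2.0)/0.1089 = 231 days (vs. the pure-advection estimate x/v = 248 d).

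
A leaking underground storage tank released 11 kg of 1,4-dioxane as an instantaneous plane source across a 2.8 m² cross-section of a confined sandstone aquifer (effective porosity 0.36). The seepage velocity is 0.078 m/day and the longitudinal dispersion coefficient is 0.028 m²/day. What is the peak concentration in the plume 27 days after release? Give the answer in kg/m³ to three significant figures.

3.54 kg/m³

The peak of an instantaneous 1D plume sits at x = vt; there the Gaussian factor is 1 and C_max = M/(n_e·A·√(4πDt)), where n_e·A is the pore area the mass is dissolved in.
√(4πDt) = √(4π × 0.028 × 27) = 3.082 m, so C_max = 11/(0.36 × 2.8 × 3.082) = 3.54 kg/m³.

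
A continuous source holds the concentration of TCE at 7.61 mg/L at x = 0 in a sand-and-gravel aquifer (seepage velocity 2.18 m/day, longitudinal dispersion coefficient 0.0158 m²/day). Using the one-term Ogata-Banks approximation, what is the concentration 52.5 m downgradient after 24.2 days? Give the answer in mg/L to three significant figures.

For a continuous step input, C/C₀ ≈ ½·erfc((x−vt)/(2√(Dt))).
vt = 2.18 × 24.2 = 52.756 m and 2√(Dt) = 2√(0.0158 × 24.2) = 1.237 m.
Argument (x−vt)/(2√(Dt)) = (52.5 − 52.756)/1.237 = -0.2070; ½·erfc(-0.2070) = 0.6151.
C = 7.61 × 0.6151 = 4.68 mg/L.

4.68 mg/L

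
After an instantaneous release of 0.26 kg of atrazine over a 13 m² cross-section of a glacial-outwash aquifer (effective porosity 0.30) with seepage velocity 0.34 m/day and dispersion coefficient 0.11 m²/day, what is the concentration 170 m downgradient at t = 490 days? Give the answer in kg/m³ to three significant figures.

0.00243 kg/m³

For an instantaneous plane source, C(x,t) = M/(n_e·A·√(4πDt)) · exp(−(x−vt)²/(4Dt)), with n_e·A the pore (flow) area.
Plume center vt = 0.34 × 490 = 166.6 m, so the well at 170 m is 3.4 m downgradient of the peak.
√(4πDt) = 26.03 m, giving peak height M/(n_e·A·√(4πDt)) = 0.26/(0.30 × 13 × 26.03) = 0.002561 kg/m³.
(x−vt)²/(4Dt) = (3.4)²/(4 × 0.11 × 490) = 0.05362; exp(−0.05362) = 0.9478.
C = 0.002561 × 0.9478 = 0.00243 kg/m³.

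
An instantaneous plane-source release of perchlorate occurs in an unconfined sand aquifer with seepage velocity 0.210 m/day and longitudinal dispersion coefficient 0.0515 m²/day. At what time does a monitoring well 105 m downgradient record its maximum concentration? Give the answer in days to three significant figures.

499 days

For the 1D instantaneous-source solution, setting ∂C/∂t = 0 at fixed x gives v²t² + 2Dt − x² = 0, so t = (√(D² + v²x²) − D)/v².
√(D² + v²x²) = √(0.0515² + 0.210² × 105²) = 22.05; v² = 0.0441.
t = (22.05 − 0.0515)/0.0441 = 499 days (vs. the pure-advection estimate x/v = 500 d).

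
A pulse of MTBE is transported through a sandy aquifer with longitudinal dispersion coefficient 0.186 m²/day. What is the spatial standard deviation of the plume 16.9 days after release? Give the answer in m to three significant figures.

Dispersive spreading gives a Gaussian with σ² = 2Dt; advection only shifts the center.
σ = √(2 × 0.186 × 16.9) = 2.51 m.

2.51 m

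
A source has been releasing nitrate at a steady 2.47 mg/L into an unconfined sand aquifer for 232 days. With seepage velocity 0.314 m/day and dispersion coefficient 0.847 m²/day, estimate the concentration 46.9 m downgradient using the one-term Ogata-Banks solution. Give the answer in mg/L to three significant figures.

2.23 mg/L

For a continuous step input, C/C₀ ≈ ½·erfc((x−vt)/(2√(Dt))).
vt = 0.314 × 232 = 72.848 m and 2√(Dt) = 2√(0.847 × 232) = 28.04 m.
Argument (x−vt)/(2√(Dt)) = (46.9 − 72.848)/28.04 = -0.9254; ½·erfc(-0.9254) = 0.9047.
C = 2.47 × 0.9047 = 2.23 mg/L.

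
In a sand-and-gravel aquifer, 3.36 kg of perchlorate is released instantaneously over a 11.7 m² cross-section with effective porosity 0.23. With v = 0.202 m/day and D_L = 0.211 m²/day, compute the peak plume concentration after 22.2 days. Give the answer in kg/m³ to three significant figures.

The peak of an instantaneous 1D plume sits at x = vt; there the Gaussian factor is 1 and C_max = M/(n_e·A·√(4πDt)), where n_e·A is the pore area the mass is dissolved in.
√(4πDt) = √(4π × 0.211 × 22.2) = 7.672 m, so C_max = 3.36/(0.23 × 11.7 × 7.672) = 0.163 kg/m³.

0.163 kg/m³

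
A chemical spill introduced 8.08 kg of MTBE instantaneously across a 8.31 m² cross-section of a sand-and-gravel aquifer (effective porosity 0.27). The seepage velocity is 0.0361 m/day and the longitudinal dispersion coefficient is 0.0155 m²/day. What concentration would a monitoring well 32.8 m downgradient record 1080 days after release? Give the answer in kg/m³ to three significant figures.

For an instantaneous plane source, C(x,t) = M/(n_e·A·√(4πDt)) · exp(−(x−vt)²/(4Dt)), with n_e·A the pore (flow) area.
Plume center vt = 0.0361 × 1080 = 38.988 m, so the well at 32.8 m is 6.188 m upgradient of the peak.
√(4πDt) = 14.50 m, giving peak height M/(n_e·A·√(4πDt)) = 8.08/(0.27 × 8.31 × 14.50) = 0.2484 kg/m³.
(x−vt)²/(4Dt) = (-6.188)²/(4 × 0.0155 × 1080) = 0.5719; exp(−0.5719) = 0.5645.
C = 0.2484 × 0.5645 = 0.140 kg/m³.

0.140 kg/m³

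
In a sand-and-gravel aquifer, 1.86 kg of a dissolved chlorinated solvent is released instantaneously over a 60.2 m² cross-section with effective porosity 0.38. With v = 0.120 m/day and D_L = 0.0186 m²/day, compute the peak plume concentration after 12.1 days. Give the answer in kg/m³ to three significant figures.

The peak of an instantaneous 1D plume sits at x = vt; there the Gaussian factor is 1 and C_max = M/(n_e·A·√(4πDt)), where n_e·A is the pore area the mass is dissolved in.
√(4πDt) = √(4π × 0.0186 × 12.1) = 1.682 m, so C_max = 1.86/(0.38 × 60.2 × 1.682) = 0.0483 kg/m³.

0.0483 kg/m³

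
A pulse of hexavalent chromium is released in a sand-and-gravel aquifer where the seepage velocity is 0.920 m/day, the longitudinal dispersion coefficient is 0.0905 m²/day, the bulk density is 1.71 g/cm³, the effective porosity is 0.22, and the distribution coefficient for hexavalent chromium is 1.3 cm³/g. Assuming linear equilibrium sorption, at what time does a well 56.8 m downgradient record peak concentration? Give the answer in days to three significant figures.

684 days

Retardation factor R = 1 + ρ_b·K_d/n = 1 + 1.71 × 1.3/0.22 = 11.10.
Sorption retards both mechanisms: v_R = v/R = 0.08288 m/day, D_R = D/R = 0.008153 m²/day.
Peak time from v_R²t² + 2D_R t − x² = 0: t = (√(D_R² + v_R²x²) − D_R)/v_R².
√(D_R² + v_R²x²) = √(0.008153² + 0.08288² × 56.8²) = 4.708; v_R² = 0.006869.
t = (4.708 − 0.008153)/0.006869 = 684 days.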